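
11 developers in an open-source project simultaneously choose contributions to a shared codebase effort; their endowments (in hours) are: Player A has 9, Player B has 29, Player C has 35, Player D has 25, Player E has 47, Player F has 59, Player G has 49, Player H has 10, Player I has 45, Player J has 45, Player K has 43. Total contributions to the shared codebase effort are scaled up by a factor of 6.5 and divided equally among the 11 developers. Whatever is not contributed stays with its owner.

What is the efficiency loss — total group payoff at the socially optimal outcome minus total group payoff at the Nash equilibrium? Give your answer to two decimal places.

The private return per contributed unit is 6.5/11 = 0.5909 < 1 for every player regardless of endowment, so the Nash equilibrium is zero contribution and the group total is Σ E_j = 9 + 29 + 35 + 25 + 47 + 59 + 49 + 10 + 45 + 45 + 43 = 396.
Each contributed unit returns 6.500 to the group, so the social optimum is full contribution by everyone: group total = 6.500 × 396 = 2574.00.
Efficiency loss = (6.500 − 1) × 396 = 2178.00.

2178.00 hours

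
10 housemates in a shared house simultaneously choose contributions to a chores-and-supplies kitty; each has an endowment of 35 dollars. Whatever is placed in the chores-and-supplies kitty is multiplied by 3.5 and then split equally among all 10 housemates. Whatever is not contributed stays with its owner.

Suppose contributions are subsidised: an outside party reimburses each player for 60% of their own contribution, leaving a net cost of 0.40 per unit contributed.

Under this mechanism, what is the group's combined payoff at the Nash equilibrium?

With the mechanism, a contributed unit returns (3.5/10) / 0.40 = 0.8750 per unit of net cost — still below 1 — so contributing 0 remains dominant for every player.
At the Nash equilibrium no one contributes; group total payoff = 10 × 35 = 350.

350.00 dollars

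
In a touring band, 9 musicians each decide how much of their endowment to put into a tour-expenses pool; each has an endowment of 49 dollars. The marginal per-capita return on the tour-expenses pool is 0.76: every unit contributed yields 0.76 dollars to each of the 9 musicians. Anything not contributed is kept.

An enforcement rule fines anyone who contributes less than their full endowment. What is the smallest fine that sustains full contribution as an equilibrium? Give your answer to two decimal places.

11.76 dollars

Given the others contribute fully, the best deviation is to contribute 0 (any partial contribution still incurs the fine and gives up units whose private return 0.76 is below 1).
Deviating from 49 to 0 saves 49 dollars but forfeits the deviator's share of the drop in the tour-expenses pool: 0.76 × 49 = 37.24.
So the deviation gain is 49 − 37.24 = 11.76, and the fine must be at least 11.76 dollars to wipe it out.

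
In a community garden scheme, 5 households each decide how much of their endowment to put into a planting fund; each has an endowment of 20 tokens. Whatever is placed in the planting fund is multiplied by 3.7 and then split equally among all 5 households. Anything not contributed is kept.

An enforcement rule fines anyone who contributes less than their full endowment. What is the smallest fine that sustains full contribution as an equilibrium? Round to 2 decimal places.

5.20 tokens

Given the others contribute fully, the best deviation is to contribute 0 (any partial contribution still incurs the fine and gives up units whose private return 0.7400 is below 1).
Deviating from 20 to 0 saves 20 tokens but forfeits the deviator's share of the drop in the planting fund: 3.7/5 × 20 = 14.80.
So the deviation gain is 20 − 14.80 = 5.20, and the fine must be at least 5.20 tokens to wipe it out.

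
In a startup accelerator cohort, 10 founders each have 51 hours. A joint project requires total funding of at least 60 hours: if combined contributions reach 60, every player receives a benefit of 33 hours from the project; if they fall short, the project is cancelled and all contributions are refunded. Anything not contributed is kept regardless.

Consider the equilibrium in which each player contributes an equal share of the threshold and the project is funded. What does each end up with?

78 hours

Equal share of the threshold: 60/10 = 6.
At this profile no one gains by cutting their contribution: any cut drops the total below 60, the project is cancelled, contributions are refunded, and the deviator ends with 51, which is less than 51 − 6 + 33 = 78. Contributing more than 6 just wastes the excess. So contributing exactly 6 is a best response.
Each player's payoff: 51 − 6 + 33 = 78.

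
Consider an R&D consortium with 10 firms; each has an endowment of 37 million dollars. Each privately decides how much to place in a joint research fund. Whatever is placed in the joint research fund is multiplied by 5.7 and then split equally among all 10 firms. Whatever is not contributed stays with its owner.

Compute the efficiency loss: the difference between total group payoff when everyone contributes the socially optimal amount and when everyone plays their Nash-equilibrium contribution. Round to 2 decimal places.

Each contributed unit returns 5.7/10 = 0.5700 to its contributor — below 1 — so contributing 0 is dominant for every player. At the Nash equilibrium everyone keeps their 37, and the group total is 10 × 37 = 370.
Each contributed unit returns 5.700 to the group as a whole (0.5700 to each of 10 players), which exceeds 1, so the social optimum is full contribution: group total = 5.700 × 370 = 2109.00.
Efficiency loss = 2109.00 − 370 = 1739.00.

1739.00 million dollars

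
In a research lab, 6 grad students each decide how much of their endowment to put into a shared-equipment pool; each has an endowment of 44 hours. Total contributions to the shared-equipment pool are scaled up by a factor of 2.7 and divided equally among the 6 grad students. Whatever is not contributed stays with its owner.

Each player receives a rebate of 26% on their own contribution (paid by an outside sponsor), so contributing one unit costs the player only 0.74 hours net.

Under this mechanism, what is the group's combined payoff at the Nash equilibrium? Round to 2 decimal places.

264.00 hours

The effective private return is (2.7/6) / 0.74 = 0.6081, which is still under 1, so the mechanism doesn't change anyone's dominant strategy: zero contribution.
At the Nash equilibrium no one contributes; group total payoff = 6 × 44 = 264.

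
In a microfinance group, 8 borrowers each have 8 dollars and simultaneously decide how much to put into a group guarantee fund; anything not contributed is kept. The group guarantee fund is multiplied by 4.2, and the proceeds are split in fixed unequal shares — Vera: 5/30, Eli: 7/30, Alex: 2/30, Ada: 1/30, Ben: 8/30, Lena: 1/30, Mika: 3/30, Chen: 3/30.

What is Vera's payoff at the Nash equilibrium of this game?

13.60 dollars

Each unit j contributes comes back to j as 4.2 × (j's share), so j prefers to contribute only if that share exceeds 1/4.2 = 0.2381; otherwise keeping the unit dominates.
Only Ben (8/30) clears that bar, contributing 8; the remaining 7 contribute 0. Total contributed: 8.
Vera keeps 8 and receives 4.2 × 8 × 5/30 = 5.60 from the group guarantee fund, for a payoff of 13.60.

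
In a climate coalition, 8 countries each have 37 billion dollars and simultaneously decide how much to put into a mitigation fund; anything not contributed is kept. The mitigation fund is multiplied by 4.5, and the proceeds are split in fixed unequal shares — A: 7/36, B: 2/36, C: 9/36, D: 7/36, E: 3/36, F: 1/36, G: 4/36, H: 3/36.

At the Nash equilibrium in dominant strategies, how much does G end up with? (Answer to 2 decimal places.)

For player j, contributing a unit is worthwhile iff 4.5 × (j's share) ≥ 1, i.e. iff j's share is at least 0.2222.
The only share above 0.2222 is C's 9/36, contributing 37; the remaining 7 contribute 0. Total contributed: 37.
G keeps 37 and receives 4.5 × 37 × 4/36 = 18.50 from the mitigation fund, for a payoff of 55.50.

55.50 billion dollars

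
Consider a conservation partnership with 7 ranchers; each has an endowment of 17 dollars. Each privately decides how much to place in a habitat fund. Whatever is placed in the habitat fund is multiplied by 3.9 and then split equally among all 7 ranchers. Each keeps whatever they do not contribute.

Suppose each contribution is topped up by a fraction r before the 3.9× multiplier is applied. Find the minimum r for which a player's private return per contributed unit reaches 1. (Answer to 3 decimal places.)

0.795

With matching at rate r, one contributed unit becomes (1 + r) in the habitat fund and returns 3.9 × (1 + r) / 7 to the contributor.
Setting this equal to 1: 1 + r = 7/3.9 = 1.7949.
So the minimum matching rate is r = 1.7949 − 1 = 0.795.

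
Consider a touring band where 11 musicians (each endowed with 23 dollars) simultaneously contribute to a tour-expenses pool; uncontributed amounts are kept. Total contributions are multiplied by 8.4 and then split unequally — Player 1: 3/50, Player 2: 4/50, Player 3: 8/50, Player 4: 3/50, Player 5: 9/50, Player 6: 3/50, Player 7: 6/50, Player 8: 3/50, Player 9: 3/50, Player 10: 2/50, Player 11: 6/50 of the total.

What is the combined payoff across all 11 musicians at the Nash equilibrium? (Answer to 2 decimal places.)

933.80 dollars

Player j's private return per contributed unit is 8.4 × (j's share). Contributing is weakly dominant for j when that share is at least 1/8.4 = 0.1190, and contributing 0 is dominant otherwise.
Player 3, Player 5, Player 7 and Player 11 are above the threshold, contributing 23 each; the remaining 7 contribute 0. Total contributed: 92.
The tour-expenses pool pays out 8.4 × 92 = 772.80 in total (split across the unequal shares, but the aggregate is all that matters for the group sum).
The 7 free-riders keep 23 each, adding 161. Group total = 161 + 772.80 = 933.80.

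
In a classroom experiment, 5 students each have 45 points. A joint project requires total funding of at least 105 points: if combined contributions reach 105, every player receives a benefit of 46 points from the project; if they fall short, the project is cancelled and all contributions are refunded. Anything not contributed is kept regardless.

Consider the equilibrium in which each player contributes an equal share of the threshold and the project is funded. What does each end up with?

Equal share of the threshold: 105/5 = 21.
At this profile no one gains by cutting their contribution: any cut drops the total below 105, the project is cancelled, contributions are refunded, and the deviator ends with 45, which is less than 45 − 21 + 46 = 70. Contributing more than 21 just wastes the excess. So contributing exactly 21 is a best response.
Each player's payoff: 45 − 21 + 46 = 70.

70 points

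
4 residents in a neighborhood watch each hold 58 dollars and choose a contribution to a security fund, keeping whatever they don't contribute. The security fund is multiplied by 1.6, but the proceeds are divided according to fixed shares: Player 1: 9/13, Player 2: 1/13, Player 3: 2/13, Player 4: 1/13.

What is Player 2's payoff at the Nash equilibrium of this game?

A player with share s gets back 1.6·s per unit contributed, so full contribution is dominant for anyone with s > 1/1.6 = 0.6250 and zero contribution is dominant for anyone below.
Only Player 1 (9/13) clears that bar, contributing 58; the remaining 3 contribute 0. Total contributed: 58.
Player 2 keeps 58 and receives 1.6 × 58 × 1/13 = 7.14 from the security fund, for a payoff of 65.14.

65.14 dollars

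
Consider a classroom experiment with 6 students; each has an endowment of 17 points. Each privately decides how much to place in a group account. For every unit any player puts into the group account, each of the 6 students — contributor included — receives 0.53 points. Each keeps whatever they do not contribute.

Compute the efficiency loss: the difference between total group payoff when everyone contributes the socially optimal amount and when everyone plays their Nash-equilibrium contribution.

222.36 points

The private return per contributed unit is 0.53 < 1, so contributing 0 is dominant for every player. At the Nash equilibrium everyone keeps their 17, and the group total is 6 × 17 = 102.
Each contributed unit returns 3.180 to the group as a whole (0.53 to each of 6 players), which exceeds 1, so the social optimum is full contribution: group total = 3.180 × 102 = 324.36.
Efficiency loss = 324.36 − 102 = 222.36.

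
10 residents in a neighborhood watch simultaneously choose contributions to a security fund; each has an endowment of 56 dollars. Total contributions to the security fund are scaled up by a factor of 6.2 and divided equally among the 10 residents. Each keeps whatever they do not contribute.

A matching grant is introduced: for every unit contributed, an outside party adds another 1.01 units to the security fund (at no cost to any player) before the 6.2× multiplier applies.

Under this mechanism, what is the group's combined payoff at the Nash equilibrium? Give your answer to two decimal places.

6978.72 dollars

With the mechanism, a contributed unit returns 6.2 × 2.01 / 10 = 1.2462 per unit of net cost to the contributor — now above 1 — so contributing fully is weakly dominant for every player.
So the Nash equilibrium is full contribution by all 10; the group earns 6.2 × 2.01 × 560 = 6978.72.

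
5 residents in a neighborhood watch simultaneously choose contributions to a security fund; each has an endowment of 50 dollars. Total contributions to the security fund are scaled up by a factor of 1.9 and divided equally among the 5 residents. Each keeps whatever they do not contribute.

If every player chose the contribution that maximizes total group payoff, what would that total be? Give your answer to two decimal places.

475.00 dollars

Each contributed unit returns 1.900 to the group as a whole (0.3800 to each of 5 players), which exceeds 1, so the social optimum is full contribution: group total = 1.900 × 250 = 475.00.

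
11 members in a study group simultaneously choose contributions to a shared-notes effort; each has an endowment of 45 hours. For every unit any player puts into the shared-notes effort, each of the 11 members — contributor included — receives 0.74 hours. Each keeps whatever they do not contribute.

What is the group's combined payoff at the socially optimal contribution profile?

Each contributed unit returns 8.140 to the group as a whole (0.74 to each of 11 players), which exceeds 1, so the social optimum is full contribution: group total = 8.140 × 495 = 4029.30.

4029.30 hours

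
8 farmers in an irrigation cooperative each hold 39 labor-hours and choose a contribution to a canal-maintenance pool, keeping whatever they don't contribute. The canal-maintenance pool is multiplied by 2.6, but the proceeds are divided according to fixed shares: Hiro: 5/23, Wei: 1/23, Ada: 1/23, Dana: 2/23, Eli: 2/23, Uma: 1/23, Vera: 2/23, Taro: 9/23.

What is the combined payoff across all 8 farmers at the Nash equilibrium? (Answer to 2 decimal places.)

374.40 labor-hours

A player with share s gets back 2.6·s per unit contributed, so full contribution is dominant for anyone with s > 1/2.6 = 0.3846 and zero contribution is dominant for anyone below.
The only share above 0.3846 is Taro's 9/23, contributing 39; the remaining 7 contribute 0. Total contributed: 39.
The canal-maintenance pool pays out 2.6 × 39 = 101.40 in total (split across the unequal shares, but the aggregate is all that matters for the group sum).
The 7 free-riders keep 39 each, adding 273. Group total = 273 + 101.40 = 374.40.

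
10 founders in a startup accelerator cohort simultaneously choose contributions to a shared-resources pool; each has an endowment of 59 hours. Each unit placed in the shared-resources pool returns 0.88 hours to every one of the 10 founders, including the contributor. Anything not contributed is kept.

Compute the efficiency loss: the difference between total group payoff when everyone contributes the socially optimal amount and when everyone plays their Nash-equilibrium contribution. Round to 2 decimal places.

4602.00 hours

The private return per contributed unit is 0.88 < 1, so contributing 0 is dominant for every player. At the Nash equilibrium everyone keeps their 59, and the group total is 10 × 59 = 590.
Each contributed unit returns 8.800 to the group as a whole (0.88 to each of 10 players), which exceeds 1, so the social optimum is full contribution: group total = 8.800 × 590 = 5192.00.
Efficiency loss = 5192.00 − 590 = 4602.00.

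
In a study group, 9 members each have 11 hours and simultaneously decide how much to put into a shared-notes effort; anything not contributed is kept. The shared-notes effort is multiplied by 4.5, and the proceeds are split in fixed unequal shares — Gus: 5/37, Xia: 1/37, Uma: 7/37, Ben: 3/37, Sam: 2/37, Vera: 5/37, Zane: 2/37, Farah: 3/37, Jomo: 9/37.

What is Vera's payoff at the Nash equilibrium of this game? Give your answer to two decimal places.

For player j, contributing a unit is worthwhile iff 4.5 × (j's share) ≥ 1, i.e. iff j's share is at least 0.2222.
The only share above 0.2222 is Jomo's 9/37, contributing 11; the remaining 8 contribute 0. Total contributed: 11.
Vera keeps 11 and receives 4.5 × 11 × 5/37 = 6.69 from the shared-notes effort, for a payoff of 17.69.

17.69 hours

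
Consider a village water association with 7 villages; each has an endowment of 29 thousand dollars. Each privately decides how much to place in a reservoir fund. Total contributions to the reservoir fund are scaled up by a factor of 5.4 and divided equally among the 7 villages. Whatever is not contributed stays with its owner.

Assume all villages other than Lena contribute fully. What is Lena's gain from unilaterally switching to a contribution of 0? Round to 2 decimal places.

Switching from a contribution of 29 to 0 lets Lena keep an extra 29 thousand dollars, but lowers the reservoir fund by 29, which costs Lena their own share of that drop: 5.4/7 × 29 = 22.37.
Net gain = 29 − 22.37 = 6.63. The private return per contributed unit (0.7714) is below 1, so free-riding is indeed the best response regardless of what the others do.

6.63 thousand dollars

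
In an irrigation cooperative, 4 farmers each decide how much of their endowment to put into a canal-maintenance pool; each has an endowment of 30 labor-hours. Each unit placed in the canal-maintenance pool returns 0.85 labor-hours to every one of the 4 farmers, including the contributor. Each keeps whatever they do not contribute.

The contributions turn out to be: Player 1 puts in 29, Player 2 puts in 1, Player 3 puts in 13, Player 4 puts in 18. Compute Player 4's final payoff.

Total contributed: 29 + 1 + 13 + 18 = 61.
Each receives 0.85 × 61 = 51.85 from the canal-maintenance pool.
Player 4 keeps 30 − 18 = 12, so Player 4's payoff is 12 + 51.85 = 63.85.

63.85 labor-hours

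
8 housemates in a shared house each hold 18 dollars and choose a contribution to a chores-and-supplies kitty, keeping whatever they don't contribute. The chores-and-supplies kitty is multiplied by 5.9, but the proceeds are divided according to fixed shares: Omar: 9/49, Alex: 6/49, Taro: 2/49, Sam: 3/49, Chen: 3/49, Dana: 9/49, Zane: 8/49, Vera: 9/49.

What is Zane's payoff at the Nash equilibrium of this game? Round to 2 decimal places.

70.02 dollars

For player j, contributing a unit is worthwhile iff 5.9 × (j's share) ≥ 1, i.e. iff j's share is at least 0.1695.
The shares above 0.1695 belong to Omar, Dana and Vera, contributing 18 each; the remaining 5 contribute 0. Total contributed: 54.
Zane keeps 18 and receives 5.9 × 54 × 8/49 = 52.02 from the chores-and-supplies kitty, for a payoff of 70.02.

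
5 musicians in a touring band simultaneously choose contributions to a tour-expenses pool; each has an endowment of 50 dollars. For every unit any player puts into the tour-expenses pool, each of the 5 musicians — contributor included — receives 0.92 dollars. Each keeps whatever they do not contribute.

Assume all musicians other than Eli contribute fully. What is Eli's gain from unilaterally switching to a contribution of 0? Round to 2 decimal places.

4.00 dollars

Switching from a contribution of 50 to 0 lets Eli keep an extra 50 dollars, but lowers the tour-expenses pool by 50, which costs Eli their own share of that drop: 0.92 × 50 = 46.00.
Net gain = 50 − 46.00 = 4.00. The private return per contributed unit (0.92) is below 1, so free-riding is indeed the best response regardless of what the others do.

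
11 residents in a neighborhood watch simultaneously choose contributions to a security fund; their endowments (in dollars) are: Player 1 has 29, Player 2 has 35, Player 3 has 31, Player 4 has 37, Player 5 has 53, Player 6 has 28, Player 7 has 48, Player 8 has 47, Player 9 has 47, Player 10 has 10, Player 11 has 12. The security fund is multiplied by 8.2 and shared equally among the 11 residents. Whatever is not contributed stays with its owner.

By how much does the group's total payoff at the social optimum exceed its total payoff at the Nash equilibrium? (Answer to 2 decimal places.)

2714.40 dollars

The private return per contributed unit is 8.2/11 = 0.7455 < 1 for every player regardless of endowment, so the Nash equilibrium is zero contribution and the group total is Σ E_j = 29 + 35 + 31 + 37 + 53 + 28 + 48 + 47 + 47 + 10 + 12 = 377.
Each contributed unit returns 8.200 to the group, so the social optimum is full contribution by everyone: group total = 8.200 × 377 = 3091.40.
Efficiency loss = (8.200 − 1) × 377 = 2714.40.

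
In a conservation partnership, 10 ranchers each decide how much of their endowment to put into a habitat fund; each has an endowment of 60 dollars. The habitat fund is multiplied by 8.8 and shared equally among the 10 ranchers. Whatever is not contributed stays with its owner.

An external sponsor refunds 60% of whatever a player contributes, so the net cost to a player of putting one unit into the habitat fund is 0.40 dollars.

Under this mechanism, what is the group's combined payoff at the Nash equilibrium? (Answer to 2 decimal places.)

Under the mechanism each unit contributed yields (8.8/10) / 0.40 = 2.2000 back to its contributor per unit of net cost, which exceeds 1, making full contribution the dominant choice for everyone.
At the Nash equilibrium everyone contributes 60. Group total payoff = 10 × (60 × 0.60 + 8.8 × 60) = 5640.00.

5640.00 dollars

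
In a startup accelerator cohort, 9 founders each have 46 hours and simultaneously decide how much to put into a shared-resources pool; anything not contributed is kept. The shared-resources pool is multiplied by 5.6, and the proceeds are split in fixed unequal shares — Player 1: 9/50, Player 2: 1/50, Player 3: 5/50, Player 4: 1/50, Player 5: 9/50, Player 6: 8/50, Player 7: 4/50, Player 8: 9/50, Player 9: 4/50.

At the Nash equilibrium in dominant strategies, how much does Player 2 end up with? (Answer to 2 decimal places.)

61.46 hours

A player with share s gets back 5.6·s per unit contributed, so full contribution is dominant for anyone with s > 1/5.6 = 0.1786 and zero contribution is dominant for anyone below.
Player 1, Player 5 and Player 8 clear that bar, contributing 46 each; the remaining 6 contribute 0. Total contributed: 138.
Player 2 keeps 46 and receives 5.6 × 138 × 1/50 = 15.46 from the shared-resources pool, for a payoff of 61.46.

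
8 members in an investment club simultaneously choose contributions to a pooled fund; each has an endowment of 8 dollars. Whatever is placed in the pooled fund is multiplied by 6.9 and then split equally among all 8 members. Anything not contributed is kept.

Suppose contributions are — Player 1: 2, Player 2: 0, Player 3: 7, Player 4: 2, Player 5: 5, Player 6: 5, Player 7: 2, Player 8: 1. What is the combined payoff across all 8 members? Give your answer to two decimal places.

205.60 dollars

Total contributed: 2 + 0 + 7 + 2 + 5 + 5 + 2 + 1 = 24; total kept: 8 × 8 − 24 = 40.
The pooled fund pays out 6.9 × 24 = 165.60 in aggregate.
Group total = 40 + 165.60 = 205.60.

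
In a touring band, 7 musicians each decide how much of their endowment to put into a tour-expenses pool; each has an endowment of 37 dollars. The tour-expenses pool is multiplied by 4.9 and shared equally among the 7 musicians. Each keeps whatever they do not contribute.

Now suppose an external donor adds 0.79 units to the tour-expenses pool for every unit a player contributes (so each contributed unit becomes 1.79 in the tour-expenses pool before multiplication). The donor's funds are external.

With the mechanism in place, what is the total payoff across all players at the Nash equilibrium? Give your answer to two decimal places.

2271.69 dollars

With the mechanism, a contributed unit returns 4.9 × 1.79 / 7 = 1.2530 per unit of net cost to the contributor — now above 1 — so contributing fully is weakly dominant for every player.
So the Nash equilibrium is full contribution by all 7; the group earns 4.9 × 1.79 × 259 = 2271.69.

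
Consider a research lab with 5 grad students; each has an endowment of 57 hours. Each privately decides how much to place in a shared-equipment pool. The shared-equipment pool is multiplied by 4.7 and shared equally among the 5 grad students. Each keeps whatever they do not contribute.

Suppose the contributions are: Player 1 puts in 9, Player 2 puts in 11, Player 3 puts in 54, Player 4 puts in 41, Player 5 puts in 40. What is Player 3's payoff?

148.70 hours

Total contributed: 9 + 11 + 54 + 41 + 40 = 155.
Each receives 4.7 × 155 / 5 = 145.70 from the shared-equipment pool.
Player 3 keeps 57 − 54 = 3, so Player 3's payoff is 3 + 145.70 = 148.70.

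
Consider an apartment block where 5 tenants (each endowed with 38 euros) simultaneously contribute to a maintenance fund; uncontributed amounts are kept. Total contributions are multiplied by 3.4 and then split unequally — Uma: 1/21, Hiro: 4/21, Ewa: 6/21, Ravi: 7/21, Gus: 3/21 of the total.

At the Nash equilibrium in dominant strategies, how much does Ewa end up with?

74.91 euros

Player j's private return per contributed unit is 3.4 × (j's share). Contributing is weakly dominant for j when that share is at least 1/3.4 = 0.2941, and contributing 0 is dominant otherwise.
Ravi alone (share 7/21) is above the threshold, contributing 38; the remaining 4 contribute 0. Total contributed: 38.
Ewa keeps 38 and receives 3.4 × 38 × 6/21 = 36.91 from the maintenance fund, for a payoff of 74.91.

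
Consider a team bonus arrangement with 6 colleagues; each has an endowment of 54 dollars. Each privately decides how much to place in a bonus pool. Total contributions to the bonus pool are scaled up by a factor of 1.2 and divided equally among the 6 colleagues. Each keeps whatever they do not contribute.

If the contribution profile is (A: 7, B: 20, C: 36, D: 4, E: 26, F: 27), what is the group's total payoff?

Total contributed: 7 + 20 + 36 + 4 + 26 + 27 = 120; total kept: 6 × 54 − 120 = 204.
The bonus pool pays out 1.2 × 120 = 144.00 in aggregate.
Group total = 204 + 144.00 = 348.00.

348.00 dollars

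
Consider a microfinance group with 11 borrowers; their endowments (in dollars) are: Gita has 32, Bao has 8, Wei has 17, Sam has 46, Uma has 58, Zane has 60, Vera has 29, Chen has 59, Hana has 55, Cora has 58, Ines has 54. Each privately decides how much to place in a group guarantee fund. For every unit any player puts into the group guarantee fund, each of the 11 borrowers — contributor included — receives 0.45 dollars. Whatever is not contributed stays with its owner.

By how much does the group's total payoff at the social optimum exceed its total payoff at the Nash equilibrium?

1880.20 dollars

The private return per contributed unit is 0.45 < 1 for everyone, so the Nash equilibrium is zero contribution and the group total is Σ E_j = 32 + 8 + 17 + 46 + 58 + 60 + 29 + 59 + 55 + 58 + 54 = 476.
Each contributed unit returns 4.950 to the group, so the social optimum is full contribution by everyone: group total = 4.950 × 476 = 2356.20.
Efficiency loss = (4.950 − 1) × 476 = 1880.20.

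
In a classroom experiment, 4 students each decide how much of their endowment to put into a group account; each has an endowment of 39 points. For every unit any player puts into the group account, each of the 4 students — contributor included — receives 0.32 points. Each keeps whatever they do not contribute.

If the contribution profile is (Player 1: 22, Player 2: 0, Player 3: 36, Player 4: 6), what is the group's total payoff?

173.92 points

Total contributed: 22 + 0 + 36 + 6 = 64; total kept: 4 × 39 − 64 = 92.
The group account pays out 0.32 × 4 × 64 = 81.92 in aggregate.
Group total = 92 + 81.92 = 173.92.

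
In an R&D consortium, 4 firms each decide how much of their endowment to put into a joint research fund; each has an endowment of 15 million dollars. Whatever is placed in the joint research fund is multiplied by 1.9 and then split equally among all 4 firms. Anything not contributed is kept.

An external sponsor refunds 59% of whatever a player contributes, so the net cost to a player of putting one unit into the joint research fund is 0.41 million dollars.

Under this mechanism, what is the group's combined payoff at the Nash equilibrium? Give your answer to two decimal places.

149.40 million dollars

The effective private return per unit is now (1.9/4) / 0.41 = 1.1585 > 1, so every player's dominant strategy flips to full contribution.
At the Nash equilibrium everyone contributes 15. Group total payoff = 4 × (15 × 0.59 + 1.9 × 15) = 149.40.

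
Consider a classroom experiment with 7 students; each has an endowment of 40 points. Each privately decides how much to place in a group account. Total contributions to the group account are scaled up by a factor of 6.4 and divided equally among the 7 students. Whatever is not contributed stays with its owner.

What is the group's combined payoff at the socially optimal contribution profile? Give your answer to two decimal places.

Each contributed unit returns 6.400 to the group as a whole (0.9143 to each of 7 players), which exceeds 1, so the social optimum is full contribution: group total = 6.400 × 280 = 1792.00.

1792.00 points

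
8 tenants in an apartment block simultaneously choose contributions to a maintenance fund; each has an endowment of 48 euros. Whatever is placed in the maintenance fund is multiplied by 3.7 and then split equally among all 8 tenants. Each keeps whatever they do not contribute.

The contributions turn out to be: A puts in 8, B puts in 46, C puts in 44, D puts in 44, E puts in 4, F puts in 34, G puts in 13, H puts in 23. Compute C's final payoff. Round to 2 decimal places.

103.90 euros

Total contributed: 8 + 46 + 44 + 44 + 4 + 34 + 13 + 23 = 216.
Each receives 3.7 × 216 / 8 = 99.90 from the maintenance fund.
C keeps 48 − 44 = 4, so C's payoff is 4 + 99.90 = 103.90.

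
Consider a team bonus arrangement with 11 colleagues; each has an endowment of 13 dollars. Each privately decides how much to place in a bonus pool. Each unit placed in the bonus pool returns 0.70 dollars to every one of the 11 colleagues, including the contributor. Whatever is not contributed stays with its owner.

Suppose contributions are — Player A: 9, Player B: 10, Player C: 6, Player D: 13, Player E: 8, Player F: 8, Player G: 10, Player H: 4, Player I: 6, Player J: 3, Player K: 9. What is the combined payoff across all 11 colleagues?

Total contributed: 9 + 10 + 6 + 13 + 8 + 8 + 10 + 4 + 6 + 3 + 9 = 86; total kept: 11 × 13 − 86 = 57.
The bonus pool pays out 0.70 × 11 × 86 = 662.20 in aggregate.
Group total = 57 + 662.20 = 719.20.

719.20 dollars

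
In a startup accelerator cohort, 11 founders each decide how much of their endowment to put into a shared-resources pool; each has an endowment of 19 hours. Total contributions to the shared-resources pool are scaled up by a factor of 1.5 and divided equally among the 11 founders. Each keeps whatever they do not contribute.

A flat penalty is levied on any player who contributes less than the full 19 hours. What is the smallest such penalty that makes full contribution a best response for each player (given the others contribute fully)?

16.41 hours

Given the others contribute fully, the best deviation is to contribute 0 (any partial contribution still incurs the fine and gives up units whose private return 0.1364 is below 1).
Deviating from 19 to 0 saves 19 hours but forfeits the deviator's share of the drop in the shared-resources pool: 1.5/11 × 19 = 2.59.
So the deviation gain is 19 − 2.59 = 16.41, and the fine must be at least 16.41 hours to wipe it out.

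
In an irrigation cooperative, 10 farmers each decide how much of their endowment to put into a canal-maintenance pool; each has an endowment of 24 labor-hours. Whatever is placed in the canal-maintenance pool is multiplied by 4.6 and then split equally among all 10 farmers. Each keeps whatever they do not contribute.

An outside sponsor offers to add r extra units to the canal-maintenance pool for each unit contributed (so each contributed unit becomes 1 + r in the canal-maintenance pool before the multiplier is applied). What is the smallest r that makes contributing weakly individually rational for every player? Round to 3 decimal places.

1.174

With matching at rate r, one contributed unit becomes (1 + r) in the canal-maintenance pool and returns 4.6 × (1 + r) / 10 to the contributor.
Setting this equal to 1: 1 + r = 10/4.6 = 2.1739.
So the minimum matching rate is r = 2.1739 − 1 = 1.174.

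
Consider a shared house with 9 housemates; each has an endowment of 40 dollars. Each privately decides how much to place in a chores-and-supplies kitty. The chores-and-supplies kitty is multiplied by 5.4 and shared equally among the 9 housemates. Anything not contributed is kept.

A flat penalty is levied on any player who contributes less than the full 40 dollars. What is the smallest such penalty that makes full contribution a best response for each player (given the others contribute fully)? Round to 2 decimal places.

Given the others contribute fully, the best deviation is to contribute 0 (any partial contribution still incurs the fine and gives up units whose private return 0.6000 is below 1).
Deviating from 40 to 0 saves 40 dollars but forfeits the deviator's share of the drop in the chores-and-supplies kitty: 5.4/9 × 40 = 24.00.
So the deviation gain is 40 − 24.00 = 16.00, and the fine must be at least 16.00 dollars to wipe it out.

16.00 dollars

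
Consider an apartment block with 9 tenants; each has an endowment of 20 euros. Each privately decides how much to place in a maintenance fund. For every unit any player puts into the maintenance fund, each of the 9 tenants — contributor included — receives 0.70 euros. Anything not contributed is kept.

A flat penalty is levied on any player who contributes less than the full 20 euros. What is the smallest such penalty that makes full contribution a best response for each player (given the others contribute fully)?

6.00 euros

Given the others contribute fully, the best deviation is to contribute 0 (any partial contribution still incurs the fine and gives up units whose private return 0.70 is below 1).
Deviating from 20 to 0 saves 20 euros but forfeits the deviator's share of the drop in the maintenance fund: 0.70 × 20 = 14.00.
So the deviation gain is 20 − 14.00 = 6.00, and the fine must be at least 6.00 euros to wipe it out.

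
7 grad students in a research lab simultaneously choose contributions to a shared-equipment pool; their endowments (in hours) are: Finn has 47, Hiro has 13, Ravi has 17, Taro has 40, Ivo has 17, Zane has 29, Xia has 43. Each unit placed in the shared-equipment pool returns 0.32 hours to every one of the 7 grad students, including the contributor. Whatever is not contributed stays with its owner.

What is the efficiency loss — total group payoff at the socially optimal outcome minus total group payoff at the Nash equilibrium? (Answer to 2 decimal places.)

255.44 hours

The private return per contributed unit is 0.32 < 1 for everyone, so the Nash equilibrium is zero contribution and the group total is Σ E_j = 47 + 13 + 17 + 40 + 17 + 29 + 43 = 206.
Each contributed unit returns 2.240 to the group, so the social optimum is full contribution by everyone: group total = 2.240 × 206 = 461.44.
Efficiency loss = (2.240 − 1) × 206 = 255.44.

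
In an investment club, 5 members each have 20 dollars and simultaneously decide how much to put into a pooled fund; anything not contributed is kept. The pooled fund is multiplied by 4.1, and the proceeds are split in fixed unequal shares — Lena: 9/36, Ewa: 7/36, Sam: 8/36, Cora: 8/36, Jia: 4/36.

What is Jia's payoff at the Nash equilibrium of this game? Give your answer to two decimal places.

A player with share s gets back 4.1·s per unit contributed, so full contribution is dominant for anyone with s > 1/4.1 = 0.2439 and zero contribution is dominant for anyone below.
The only share above 0.2439 is Lena's 9/36, contributing 20; the remaining 4 contribute 0. Total contributed: 20.
Jia keeps 20 and receives 4.1 × 20 × 4/36 = 9.11 from the pooled fund, for a payoff of 29.11.

29.11 dollars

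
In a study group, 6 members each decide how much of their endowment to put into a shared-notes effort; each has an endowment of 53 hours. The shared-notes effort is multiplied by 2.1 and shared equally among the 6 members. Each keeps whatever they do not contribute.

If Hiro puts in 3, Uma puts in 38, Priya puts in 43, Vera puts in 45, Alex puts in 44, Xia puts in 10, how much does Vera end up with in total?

Total contributed: 3 + 38 + 43 + 45 + 44 + 10 = 183.
Each receives 2.1 × 183 / 6 = 64.05 from the shared-notes effort.
Vera keeps 53 − 45 = 8, so Vera's payoff is 8 + 64.05 = 72.05.

72.05 hours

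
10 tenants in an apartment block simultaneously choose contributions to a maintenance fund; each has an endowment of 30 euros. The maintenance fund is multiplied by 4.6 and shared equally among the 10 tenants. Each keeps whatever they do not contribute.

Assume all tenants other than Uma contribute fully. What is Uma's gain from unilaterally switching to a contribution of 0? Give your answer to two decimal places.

16.20 euros

Switching from a contribution of 30 to 0 lets Uma keep an extra 30 euros, but lowers the maintenance fund by 30, which costs Uma their own share of that drop: 4.6/10 × 30 = 13.80.
Net gain = 30 − 13.80 = 16.20. The private return per contributed unit (0.4600) is below 1, so free-riding is indeed the best response regardless of what the others do.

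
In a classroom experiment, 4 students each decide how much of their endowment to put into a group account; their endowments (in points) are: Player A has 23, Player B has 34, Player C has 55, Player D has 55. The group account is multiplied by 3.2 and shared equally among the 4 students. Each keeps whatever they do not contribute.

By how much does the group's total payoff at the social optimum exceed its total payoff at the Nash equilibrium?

The private return per contributed unit is 3.2/4 = 0.8000 < 1 for every player regardless of endowment, so the Nash equilibrium is zero contribution and the group total is Σ E_j = 23 + 34 + 55 + 55 = 167.
Each contributed unit returns 3.200 to the group, so the social optimum is full contribution by everyone: group total = 3.200 × 167 = 534.40.
Efficiency loss = (3.200 − 1) × 167 = 367.40.

367.40 points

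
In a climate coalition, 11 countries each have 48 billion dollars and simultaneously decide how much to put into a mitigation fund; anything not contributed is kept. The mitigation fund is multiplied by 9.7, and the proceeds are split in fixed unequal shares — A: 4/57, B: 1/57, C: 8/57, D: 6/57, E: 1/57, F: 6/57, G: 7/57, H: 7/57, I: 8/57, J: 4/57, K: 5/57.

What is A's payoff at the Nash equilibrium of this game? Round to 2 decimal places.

A player with share s gets back 9.7·s per unit contributed, so full contribution is dominant for anyone with s > 1/9.7 = 0.1031 and zero contribution is dominant for anyone below.
The shares above 0.1031 belong to C, D, F, G, H and I, contributing 48 each; the remaining 5 contribute 0. Total contributed: 288.
A keeps 48 and receives 9.7 × 288 × 4/57 = 196.04 from the mitigation fund, for a payoff of 244.04.

244.04 billion dollars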